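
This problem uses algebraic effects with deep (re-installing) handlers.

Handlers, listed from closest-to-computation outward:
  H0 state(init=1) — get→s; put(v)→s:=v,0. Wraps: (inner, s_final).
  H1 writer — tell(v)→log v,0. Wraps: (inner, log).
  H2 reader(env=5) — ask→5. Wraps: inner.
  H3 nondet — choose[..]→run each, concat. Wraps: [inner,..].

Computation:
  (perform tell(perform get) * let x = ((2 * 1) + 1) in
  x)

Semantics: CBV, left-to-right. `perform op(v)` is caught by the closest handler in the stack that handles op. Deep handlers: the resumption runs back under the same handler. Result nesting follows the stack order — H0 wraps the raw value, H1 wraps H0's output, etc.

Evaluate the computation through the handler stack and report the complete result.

Working:
get @ H0 ⇒ 1
tell(1) @ H1 ⇒ log+=1
H0 returns (0, 1)
H1 returns ((0, 1), (1))
H2 returns ((0, 1), (1))
H3 returns [((0, 1), (1))]
= [((0, 1), (1))]

Answer: [((0, 1), (1))]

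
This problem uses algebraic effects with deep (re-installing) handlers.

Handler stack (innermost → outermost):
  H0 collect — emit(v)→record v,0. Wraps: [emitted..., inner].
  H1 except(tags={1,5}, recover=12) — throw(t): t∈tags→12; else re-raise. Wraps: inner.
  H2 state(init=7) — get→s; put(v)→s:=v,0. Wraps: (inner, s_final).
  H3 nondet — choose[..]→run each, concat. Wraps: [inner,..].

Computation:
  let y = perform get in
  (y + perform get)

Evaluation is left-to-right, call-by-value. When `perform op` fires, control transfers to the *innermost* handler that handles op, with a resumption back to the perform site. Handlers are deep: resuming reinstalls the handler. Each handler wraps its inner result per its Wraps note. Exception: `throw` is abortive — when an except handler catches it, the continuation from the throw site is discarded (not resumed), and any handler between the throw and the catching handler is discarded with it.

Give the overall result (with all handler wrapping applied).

Answer: [([14], 7)]

Step-by-step:
get @ H2 ⇒ 7
get @ H2 ⇒ 7
H0 returns [14]
H1 returns [14]
H2 returns ([14], 7)
H3 returns [([14], 7)]
= [([14], 7)]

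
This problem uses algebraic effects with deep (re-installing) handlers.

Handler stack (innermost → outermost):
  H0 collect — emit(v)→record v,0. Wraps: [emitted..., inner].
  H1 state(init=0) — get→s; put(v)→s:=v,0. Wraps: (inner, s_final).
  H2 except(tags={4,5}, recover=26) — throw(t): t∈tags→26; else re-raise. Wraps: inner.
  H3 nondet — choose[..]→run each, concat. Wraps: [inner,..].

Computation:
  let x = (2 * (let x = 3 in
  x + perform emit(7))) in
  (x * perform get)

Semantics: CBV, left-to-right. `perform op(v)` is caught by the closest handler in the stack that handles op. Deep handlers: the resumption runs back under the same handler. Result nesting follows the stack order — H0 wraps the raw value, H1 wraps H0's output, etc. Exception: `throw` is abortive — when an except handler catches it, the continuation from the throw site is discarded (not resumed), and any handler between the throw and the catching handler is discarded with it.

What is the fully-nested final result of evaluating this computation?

Answer: [([7, 0], 0)]

Step-by-step:
emit(7) @ H0 ⇒ out+=7
get @ H1 ⇒ 0
H0 returns [7, 0]
H1 returns ([7, 0], 0)
H2 returns ([7, 0], 0)
H3 returns [([7, 0], 0)]
= [([7, 0], 0)]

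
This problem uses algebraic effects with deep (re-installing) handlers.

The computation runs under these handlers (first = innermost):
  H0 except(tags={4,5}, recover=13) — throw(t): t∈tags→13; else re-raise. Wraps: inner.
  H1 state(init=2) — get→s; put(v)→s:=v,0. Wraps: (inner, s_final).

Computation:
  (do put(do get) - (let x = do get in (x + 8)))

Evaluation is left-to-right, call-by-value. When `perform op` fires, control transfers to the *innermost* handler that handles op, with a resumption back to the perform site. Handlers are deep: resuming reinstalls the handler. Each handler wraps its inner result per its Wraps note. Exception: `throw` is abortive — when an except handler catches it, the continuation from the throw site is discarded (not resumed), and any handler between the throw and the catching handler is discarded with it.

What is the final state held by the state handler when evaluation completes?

Answer: 2

Working:
get @ H1 ⇒ 2
put(2) @ H1 ⇒ s:=2
get @ H1 ⇒ 2
H0 returns -10
H1 returns (-10, 2)
= (-10, 2)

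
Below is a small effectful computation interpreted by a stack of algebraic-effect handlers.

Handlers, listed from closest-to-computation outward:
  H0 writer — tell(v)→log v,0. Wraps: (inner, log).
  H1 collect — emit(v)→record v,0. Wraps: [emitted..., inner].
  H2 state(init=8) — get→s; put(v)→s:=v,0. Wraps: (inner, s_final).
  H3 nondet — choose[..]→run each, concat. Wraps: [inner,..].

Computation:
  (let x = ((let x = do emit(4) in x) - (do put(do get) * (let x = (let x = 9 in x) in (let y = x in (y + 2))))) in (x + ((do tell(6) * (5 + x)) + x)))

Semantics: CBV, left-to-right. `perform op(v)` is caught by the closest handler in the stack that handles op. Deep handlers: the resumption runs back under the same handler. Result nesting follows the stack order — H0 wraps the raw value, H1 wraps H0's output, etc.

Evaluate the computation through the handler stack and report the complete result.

Evaluation trace:
emit(4) @ H1 ⇒ out+=4
get @ H2 ⇒ 8
put(8) @ H2 ⇒ s:=8
tell(6) @ H0 ⇒ log+=6
H0 returns (0, (6))
H1 returns [4, (0, (6))]
H2 returns ([4, (0, (6))], 8)
H3 returns [([4, (0, (6))], 8)]
= [([4, (0, (6))], 8)]

Answer: [([4, (0, (6))], 8)]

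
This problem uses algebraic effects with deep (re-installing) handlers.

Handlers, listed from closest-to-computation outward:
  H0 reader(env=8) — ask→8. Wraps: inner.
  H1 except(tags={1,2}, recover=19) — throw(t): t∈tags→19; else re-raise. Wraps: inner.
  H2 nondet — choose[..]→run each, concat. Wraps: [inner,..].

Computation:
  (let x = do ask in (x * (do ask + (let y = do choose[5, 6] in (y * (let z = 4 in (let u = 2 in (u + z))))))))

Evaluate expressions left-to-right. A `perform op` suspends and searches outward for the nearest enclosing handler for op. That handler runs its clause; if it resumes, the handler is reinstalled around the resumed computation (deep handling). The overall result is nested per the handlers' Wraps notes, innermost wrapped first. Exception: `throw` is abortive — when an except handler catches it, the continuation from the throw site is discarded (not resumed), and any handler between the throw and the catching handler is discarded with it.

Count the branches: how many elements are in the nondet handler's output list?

Evaluation trace:
ask @ H0 ⇒ 8
ask @ H0 ⇒ 8
choose[5, 6] @ H2
  branch[0] choose=5:
    H0 returns 304
    H1 returns 304
    H2 returns [304]
  branch[1] choose=6:
    H0 returns 352
    H1 returns 352
    H2 returns [352]
= [304, 352]

Answer: 2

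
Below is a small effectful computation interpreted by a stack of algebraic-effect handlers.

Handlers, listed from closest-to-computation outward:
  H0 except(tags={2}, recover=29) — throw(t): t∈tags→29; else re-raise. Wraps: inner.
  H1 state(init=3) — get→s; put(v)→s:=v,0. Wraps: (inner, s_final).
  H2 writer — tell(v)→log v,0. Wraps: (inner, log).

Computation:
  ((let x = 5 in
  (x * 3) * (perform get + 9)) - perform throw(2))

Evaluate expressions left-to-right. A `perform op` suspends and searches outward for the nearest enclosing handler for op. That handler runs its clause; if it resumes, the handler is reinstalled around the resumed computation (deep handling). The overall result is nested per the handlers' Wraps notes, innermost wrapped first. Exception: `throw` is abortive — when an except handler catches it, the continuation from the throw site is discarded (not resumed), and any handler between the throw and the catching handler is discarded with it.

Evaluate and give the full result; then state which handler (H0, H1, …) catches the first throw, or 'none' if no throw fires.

Answer: ((29, 3), ()) ; first throw caught by: H0

Working:
get @ H1 ⇒ 3
throw(2) @ H0 caught ⇒ 29
H1 returns (29, 3)
H2 returns ((29, 3), ())
= ((29, 3), ())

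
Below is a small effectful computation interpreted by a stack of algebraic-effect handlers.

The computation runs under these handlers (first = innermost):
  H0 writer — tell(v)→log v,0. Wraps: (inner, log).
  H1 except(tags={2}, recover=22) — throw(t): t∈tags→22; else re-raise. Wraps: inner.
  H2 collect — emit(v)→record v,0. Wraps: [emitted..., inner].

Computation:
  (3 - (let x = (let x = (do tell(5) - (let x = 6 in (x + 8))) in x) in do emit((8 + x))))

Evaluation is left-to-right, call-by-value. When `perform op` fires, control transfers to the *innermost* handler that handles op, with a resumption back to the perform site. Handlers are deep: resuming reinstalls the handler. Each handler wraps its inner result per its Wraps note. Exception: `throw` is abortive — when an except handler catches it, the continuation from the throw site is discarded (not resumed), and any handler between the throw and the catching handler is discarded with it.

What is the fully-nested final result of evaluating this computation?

Answer: [-6, (3, (5))]

Working:
tell(5) @ H0 ⇒ log+=5
emit(-6) @ H2 ⇒ out+=-6
H0 returns (3, (5))
H1 returns (3, (5))
H2 returns [-6, (3, (5))]
= [-6, (3, (5))]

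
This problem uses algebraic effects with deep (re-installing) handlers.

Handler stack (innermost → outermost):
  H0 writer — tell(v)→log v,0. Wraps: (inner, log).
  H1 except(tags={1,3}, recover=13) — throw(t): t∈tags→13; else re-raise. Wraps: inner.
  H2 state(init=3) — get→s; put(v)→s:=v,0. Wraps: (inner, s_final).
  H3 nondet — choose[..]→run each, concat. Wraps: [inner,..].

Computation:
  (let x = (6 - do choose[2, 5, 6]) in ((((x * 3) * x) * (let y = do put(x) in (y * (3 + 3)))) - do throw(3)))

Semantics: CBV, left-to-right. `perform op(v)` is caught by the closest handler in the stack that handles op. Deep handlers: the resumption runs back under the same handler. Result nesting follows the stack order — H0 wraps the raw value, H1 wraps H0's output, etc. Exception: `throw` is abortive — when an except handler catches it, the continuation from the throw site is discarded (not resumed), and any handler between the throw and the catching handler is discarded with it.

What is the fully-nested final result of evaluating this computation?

Step-by-step:
choose[2, 5, 6] @ H3
  branch[0] choose=2:
    put(4) @ H2 ⇒ s:=4
    throw(3) @ H1 caught ⇒ 13
    H2 returns (13, 4)
    H3 returns [(13, 4)]
  branch[1] choose=5:
    put(1) @ H2 ⇒ s:=1
    throw(3) @ H1 caught ⇒ 13
    H2 returns (13, 1)
    H3 returns [(13, 1)]
  branch[2] choose=6:
    put(0) @ H2 ⇒ s:=0
    throw(3) @ H1 caught ⇒ 13
    H2 returns (13, 0)
    H3 returns [(13, 0)]
= [(13, 4), (13, 1), (13, 0)]

Answer: [(13, 4), (13, 1), (13, 0)]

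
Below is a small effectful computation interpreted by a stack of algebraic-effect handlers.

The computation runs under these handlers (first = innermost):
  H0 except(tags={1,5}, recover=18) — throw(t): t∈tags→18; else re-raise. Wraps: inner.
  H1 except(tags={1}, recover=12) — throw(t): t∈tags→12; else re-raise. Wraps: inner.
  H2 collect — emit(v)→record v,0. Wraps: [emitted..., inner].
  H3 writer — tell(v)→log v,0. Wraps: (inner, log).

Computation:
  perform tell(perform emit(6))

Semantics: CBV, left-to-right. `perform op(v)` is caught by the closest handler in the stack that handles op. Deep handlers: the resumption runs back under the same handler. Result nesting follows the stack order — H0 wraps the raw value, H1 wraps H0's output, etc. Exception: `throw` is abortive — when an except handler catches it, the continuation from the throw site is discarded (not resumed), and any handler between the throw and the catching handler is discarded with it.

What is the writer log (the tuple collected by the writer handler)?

Answer: (0)

Evaluation trace:
emit(6) @ H2 ⇒ out+=6
tell(0) @ H3 ⇒ log+=0
H0 returns 0
H1 returns 0
H2 returns [6, 0]
H3 returns ([6, 0], (0))
= ([6, 0], (0))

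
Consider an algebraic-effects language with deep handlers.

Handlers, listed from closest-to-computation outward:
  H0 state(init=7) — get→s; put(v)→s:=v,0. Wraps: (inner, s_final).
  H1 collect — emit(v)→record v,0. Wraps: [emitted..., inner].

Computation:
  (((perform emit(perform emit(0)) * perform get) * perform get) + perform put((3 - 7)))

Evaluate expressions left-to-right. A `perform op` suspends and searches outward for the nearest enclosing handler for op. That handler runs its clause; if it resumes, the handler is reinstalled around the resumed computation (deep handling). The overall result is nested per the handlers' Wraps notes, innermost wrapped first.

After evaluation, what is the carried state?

Answer: -4

Evaluation trace:
emit(0) @ H1 ⇒ out+=0
emit(0) @ H1 ⇒ out+=0
get @ H0 ⇒ 7
get @ H0 ⇒ 7
put(-4) @ H0 ⇒ s:=-4
H0 returns (0, -4)
H1 returns [0, 0, (0, -4)]
= [0, 0, (0, -4)]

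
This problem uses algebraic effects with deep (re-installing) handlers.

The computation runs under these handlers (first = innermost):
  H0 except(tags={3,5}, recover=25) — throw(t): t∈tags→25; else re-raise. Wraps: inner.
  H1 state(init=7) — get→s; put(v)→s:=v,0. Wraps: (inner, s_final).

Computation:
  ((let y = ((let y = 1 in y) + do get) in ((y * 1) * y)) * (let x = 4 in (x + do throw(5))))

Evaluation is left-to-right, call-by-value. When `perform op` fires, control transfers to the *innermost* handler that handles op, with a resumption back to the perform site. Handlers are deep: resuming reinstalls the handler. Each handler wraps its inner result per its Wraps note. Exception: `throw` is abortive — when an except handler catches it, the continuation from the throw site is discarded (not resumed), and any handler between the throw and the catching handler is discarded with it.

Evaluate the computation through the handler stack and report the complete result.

Working:
get @ H1 ⇒ 7
throw(5) @ H0 caught ⇒ 25
H1 returns (25, 7)
= (25, 7)

Answer: (25, 7)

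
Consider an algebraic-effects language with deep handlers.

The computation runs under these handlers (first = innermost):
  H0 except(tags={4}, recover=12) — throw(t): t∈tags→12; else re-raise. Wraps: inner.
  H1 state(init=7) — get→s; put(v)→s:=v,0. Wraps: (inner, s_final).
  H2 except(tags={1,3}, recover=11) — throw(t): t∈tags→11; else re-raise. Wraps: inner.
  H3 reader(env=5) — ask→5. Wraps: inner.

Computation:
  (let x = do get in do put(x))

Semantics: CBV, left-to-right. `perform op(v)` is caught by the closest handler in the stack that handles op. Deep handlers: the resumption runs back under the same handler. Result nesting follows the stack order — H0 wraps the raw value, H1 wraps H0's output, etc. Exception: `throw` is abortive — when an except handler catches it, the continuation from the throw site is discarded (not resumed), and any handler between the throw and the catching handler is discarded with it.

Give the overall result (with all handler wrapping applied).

Step-by-step:
get @ H1 ⇒ 7
put(7) @ H1 ⇒ s:=7
H0 returns 0
H1 returns (0, 7)
H2 returns (0, 7)
H3 returns (0, 7)
= (0, 7)

Answer: (0, 7)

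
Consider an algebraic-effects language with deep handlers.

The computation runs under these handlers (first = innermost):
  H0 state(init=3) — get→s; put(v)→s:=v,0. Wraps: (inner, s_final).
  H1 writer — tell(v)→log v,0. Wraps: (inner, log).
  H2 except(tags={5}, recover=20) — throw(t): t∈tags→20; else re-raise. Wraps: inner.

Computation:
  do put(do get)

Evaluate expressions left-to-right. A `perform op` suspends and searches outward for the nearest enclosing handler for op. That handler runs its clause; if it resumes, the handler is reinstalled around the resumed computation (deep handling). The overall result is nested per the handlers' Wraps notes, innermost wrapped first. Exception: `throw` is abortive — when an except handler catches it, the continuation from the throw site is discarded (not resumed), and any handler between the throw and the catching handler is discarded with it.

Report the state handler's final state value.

Evaluation trace:
get @ H0 ⇒ 3
put(3) @ H0 ⇒ s:=3
H0 returns (0, 3)
H1 returns ((0, 3), ())
H2 returns ((0, 3), ())
= ((0, 3), ())

Answer: 3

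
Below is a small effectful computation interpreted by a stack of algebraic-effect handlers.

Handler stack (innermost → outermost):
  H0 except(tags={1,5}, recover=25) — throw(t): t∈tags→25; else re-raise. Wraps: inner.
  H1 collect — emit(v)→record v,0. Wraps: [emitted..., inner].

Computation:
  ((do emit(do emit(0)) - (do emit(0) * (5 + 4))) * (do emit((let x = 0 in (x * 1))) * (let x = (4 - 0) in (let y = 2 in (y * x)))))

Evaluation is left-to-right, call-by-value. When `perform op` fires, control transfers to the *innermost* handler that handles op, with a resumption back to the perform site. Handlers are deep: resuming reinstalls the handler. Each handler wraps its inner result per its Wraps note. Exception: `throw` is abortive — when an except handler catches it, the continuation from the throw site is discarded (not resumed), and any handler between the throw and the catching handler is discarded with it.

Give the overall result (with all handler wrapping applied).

Answer: [0, 0, 0, 0, 0]

Working:
emit(0) @ H1 ⇒ out+=0
emit(0) @ H1 ⇒ out+=0
emit(0) @ H1 ⇒ out+=0
emit(0) @ H1 ⇒ out+=0
H0 returns 0
H1 returns [0, 0, 0, 0, 0]
= [0, 0, 0, 0, 0]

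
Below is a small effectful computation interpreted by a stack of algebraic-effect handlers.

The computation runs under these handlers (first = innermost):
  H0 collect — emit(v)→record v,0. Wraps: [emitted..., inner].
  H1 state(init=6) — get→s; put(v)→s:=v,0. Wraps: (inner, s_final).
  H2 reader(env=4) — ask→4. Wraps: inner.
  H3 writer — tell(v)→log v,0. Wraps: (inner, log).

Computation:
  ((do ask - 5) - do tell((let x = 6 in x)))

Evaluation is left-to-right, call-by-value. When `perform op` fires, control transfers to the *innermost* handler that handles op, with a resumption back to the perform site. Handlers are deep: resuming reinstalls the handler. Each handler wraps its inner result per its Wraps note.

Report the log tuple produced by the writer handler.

Answer: (6)

Working:
ask @ H2 ⇒ 4
tell(6) @ H3 ⇒ log+=6
H0 returns [-1]
H1 returns ([-1], 6)
H2 returns ([-1], 6)
H3 returns (([-1], 6), (6))
= (([-1], 6), (6))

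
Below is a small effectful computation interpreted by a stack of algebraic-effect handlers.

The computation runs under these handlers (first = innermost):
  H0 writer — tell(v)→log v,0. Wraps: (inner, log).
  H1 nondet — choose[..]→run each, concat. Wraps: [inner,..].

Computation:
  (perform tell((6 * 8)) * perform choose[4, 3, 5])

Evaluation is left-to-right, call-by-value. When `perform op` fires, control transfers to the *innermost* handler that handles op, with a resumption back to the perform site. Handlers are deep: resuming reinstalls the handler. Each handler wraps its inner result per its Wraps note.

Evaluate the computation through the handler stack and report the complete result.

Working:
tell(48) @ H0 ⇒ log+=48
choose[4, 3, 5] @ H1
  branch[0] choose=4:
    H0 returns (0, (48))
    H1 returns [(0, (48))]
  branch[1] choose=3:
    H0 returns (0, (48))
    H1 returns [(0, (48))]
  branch[2] choose=5:
    H0 returns (0, (48))
    H1 returns [(0, (48))]
= [(0, (48)), (0, (48)), (0, (48))]

Answer: [(0, (48)), (0, (48)), (0, (48))]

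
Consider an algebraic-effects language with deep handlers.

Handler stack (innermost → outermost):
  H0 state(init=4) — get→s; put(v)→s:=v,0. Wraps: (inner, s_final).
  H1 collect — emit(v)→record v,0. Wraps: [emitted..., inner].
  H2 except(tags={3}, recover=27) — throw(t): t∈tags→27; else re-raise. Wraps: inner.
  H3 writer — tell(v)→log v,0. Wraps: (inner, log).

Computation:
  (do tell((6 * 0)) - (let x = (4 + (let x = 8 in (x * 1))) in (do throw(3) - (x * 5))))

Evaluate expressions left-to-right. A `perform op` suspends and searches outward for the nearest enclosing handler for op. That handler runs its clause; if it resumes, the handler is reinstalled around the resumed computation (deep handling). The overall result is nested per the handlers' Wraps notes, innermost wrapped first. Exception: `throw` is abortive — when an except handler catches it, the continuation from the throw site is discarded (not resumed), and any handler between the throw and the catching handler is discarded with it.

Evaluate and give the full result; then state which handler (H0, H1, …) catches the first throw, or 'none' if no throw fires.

Answer: (27, (0)) ; first throw caught by: H2

Evaluation trace:
tell(0) @ H3 ⇒ log+=0
throw(3) @ H2 caught ⇒ 27
H3 returns (27, (0))
= (27, (0))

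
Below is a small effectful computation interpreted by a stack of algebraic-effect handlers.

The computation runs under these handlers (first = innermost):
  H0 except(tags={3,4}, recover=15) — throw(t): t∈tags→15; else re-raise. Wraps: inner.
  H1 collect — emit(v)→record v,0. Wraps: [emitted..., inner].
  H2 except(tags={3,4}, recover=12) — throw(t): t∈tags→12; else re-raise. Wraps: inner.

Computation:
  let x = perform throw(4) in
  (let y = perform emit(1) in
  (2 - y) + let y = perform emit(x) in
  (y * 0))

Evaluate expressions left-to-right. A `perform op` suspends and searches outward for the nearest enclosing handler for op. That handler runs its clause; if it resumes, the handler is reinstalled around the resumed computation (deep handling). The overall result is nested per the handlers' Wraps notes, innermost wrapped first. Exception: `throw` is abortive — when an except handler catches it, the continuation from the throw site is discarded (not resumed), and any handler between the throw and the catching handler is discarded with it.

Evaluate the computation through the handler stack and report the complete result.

Answer: [15]

Evaluation trace:
throw(4) @ H0 caught ⇒ 15
H1 returns [15]
H2 returns [15]
= [15]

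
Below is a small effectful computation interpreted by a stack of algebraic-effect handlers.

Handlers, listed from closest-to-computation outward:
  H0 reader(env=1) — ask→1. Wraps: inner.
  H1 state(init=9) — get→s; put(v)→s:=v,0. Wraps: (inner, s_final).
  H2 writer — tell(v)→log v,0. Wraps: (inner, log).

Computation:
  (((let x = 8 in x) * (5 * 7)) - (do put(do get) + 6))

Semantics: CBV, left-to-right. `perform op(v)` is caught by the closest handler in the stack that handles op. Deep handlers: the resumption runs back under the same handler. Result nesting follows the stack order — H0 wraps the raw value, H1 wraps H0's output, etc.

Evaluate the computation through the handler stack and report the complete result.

Answer: ((274, 9), ())

Evaluation trace:
get @ H1 ⇒ 9
put(9) @ H1 ⇒ s:=9
H0 returns 274
H1 returns (274, 9)
H2 returns ((274, 9), ())
= ((274, 9), ())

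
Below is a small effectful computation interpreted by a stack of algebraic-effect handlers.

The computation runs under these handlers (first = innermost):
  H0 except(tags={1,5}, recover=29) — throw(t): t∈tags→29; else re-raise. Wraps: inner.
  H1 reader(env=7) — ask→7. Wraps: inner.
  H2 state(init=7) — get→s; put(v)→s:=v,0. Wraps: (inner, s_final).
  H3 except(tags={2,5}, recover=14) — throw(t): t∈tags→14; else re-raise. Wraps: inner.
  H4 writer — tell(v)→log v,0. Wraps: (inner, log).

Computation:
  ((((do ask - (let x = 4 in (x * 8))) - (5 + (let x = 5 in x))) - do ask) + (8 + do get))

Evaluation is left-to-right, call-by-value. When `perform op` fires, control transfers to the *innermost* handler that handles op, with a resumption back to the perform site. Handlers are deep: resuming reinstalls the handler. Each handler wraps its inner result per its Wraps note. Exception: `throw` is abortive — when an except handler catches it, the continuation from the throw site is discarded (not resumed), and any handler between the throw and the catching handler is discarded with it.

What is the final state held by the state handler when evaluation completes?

Working:
ask @ H1 ⇒ 7
ask @ H1 ⇒ 7
get @ H2 ⇒ 7
H0 returns -27
H1 returns -27
H2 returns (-27, 7)
H3 returns (-27, 7)
H4 returns ((-27, 7), ())
= ((-27, 7), ())

Answer: 7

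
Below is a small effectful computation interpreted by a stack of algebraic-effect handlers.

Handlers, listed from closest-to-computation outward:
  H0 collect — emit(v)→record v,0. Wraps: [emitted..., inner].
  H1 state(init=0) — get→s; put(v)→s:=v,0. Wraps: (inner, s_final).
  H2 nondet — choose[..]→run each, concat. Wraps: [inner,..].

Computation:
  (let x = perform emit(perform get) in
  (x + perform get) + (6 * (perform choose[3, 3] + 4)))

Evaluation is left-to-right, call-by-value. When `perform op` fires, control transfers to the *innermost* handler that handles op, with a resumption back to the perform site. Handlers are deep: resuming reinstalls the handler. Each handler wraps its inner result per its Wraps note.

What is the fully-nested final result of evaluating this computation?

Answer: [([0, 42], 0), ([0, 42], 0)]

Step-by-step:
get @ H1 ⇒ 0
emit(0) @ H0 ⇒ out+=0
get @ H1 ⇒ 0
choose[3, 3] @ H2
  branch[0] choose=3:
    H0 returns [0, 42]
    H1 returns ([0, 42], 0)
    H2 returns [([0, 42], 0)]
  branch[1] choose=3:
    H0 returns [0, 42]
    H1 returns ([0, 42], 0)
    H2 returns [([0, 42], 0)]
= [([0, 42], 0), ([0, 42], 0)]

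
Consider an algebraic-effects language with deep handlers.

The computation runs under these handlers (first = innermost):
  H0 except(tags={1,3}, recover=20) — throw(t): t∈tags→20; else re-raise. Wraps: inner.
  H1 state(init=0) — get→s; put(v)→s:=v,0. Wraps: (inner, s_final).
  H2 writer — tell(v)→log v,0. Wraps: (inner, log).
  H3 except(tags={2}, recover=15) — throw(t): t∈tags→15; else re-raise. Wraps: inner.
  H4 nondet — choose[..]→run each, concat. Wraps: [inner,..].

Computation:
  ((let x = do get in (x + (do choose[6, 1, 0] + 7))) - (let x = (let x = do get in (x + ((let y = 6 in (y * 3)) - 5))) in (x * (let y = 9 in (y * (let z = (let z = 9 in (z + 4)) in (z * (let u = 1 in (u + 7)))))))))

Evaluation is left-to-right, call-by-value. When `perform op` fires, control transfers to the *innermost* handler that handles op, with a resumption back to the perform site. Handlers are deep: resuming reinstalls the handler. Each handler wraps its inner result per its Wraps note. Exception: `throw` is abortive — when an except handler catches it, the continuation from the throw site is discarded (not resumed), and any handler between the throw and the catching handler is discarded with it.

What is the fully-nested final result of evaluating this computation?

Answer: [((-12155, 0), ()), ((-12160, 0), ()), ((-12161, 0), ())]

Evaluation trace:
get @ H1 ⇒ 0
choose[6, 1, 0] @ H4
  branch[0] choose=6:
    get @ H1 ⇒ 0
    H0 returns -12155
    H1 returns (-12155, 0)
    H2 returns ((-12155, 0), ())
    H3 returns ((-12155, 0), ())
    H4 returns [((-12155, 0), ())]
  branch[1] choose=1:
    get @ H1 ⇒ 0
    H0 returns -12160
    H1 returns (-12160, 0)
    H2 returns ((-12160, 0), ())
    H3 returns ((-12160, 0), ())
    H4 returns [((-12160, 0), ())]
  branch[2] choose=0:
    get @ H1 ⇒ 0
    H0 returns -12161
    H1 returns (-12161, 0)
    H2 returns ((-12161, 0), ())
    H3 returns ((-12161, 0), ())
    H4 returns [((-12161, 0), ())]
= [((-12155, 0), ()), ((-12160, 0), ()), ((-12161, 0), ())]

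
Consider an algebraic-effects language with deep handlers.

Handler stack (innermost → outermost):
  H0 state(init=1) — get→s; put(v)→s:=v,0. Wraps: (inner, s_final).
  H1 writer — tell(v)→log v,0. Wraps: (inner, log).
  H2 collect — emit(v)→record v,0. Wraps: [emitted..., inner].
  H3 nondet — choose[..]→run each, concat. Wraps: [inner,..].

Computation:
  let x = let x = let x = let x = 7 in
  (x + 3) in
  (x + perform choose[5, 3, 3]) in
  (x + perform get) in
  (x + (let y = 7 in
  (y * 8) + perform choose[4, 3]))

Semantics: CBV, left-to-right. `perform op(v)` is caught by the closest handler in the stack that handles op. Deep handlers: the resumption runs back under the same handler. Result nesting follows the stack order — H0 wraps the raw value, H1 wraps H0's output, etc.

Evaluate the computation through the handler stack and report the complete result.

Working:
choose[5, 3, 3] @ H3
  branch[0] choose=5:
    get @ H0 ⇒ 1
    choose[4, 3] @ H3
      branch[0] choose=4:
        H0 returns (76, 1)
        H1 returns ((76, 1), ())
        H2 returns [((76, 1), ())]
        H3 returns [[((76, 1), ())]]
      branch[1] choose=3:
        H0 returns (75, 1)
        H1 returns ((75, 1), ())
        H2 returns [((75, 1), ())]
        H3 returns [[((75, 1), ())]]
  branch[1] choose=3:
    get @ H0 ⇒ 1
    choose[4, 3] @ H3
      branch[0] choose=4:
        H0 returns (74, 1)
        H1 returns ((74, 1), ())
        H2 returns [((74, 1), ())]
        H3 returns [[((74, 1), ())]]
      branch[1] choose=3:
        H0 returns (73, 1)
        H1 returns ((73, 1), ())
        H2 returns [((73, 1), ())]
        H3 returns [[((73, 1), ())]]
  branch[2] choose=3:
    get @ H0 ⇒ 1
    choose[4, 3] @ H3
      branch[0] choose=4:
        H0 returns (74, 1)
        H1 returns ((74, 1), ())
        H2 returns [((74, 1), ())]
        H3 returns [[((74, 1), ())]]
      branch[1] choose=3:
        H0 returns (73, 1)
        H1 returns ((73, 1), ())
        H2 returns [((73, 1), ())]
        H3 returns [[((73, 1), ())]]
= [[((76, 1), ())], [((75, 1), ())], [((74, 1), ())], [((73, 1), ())], [((74, 1), ())], [((73, 1), ())]]

Answer: [[((76, 1), ())], [((75, 1), ())], [((74, 1), ())], [((73, 1), ())], [((74, 1), ())], [((73, 1), ())]]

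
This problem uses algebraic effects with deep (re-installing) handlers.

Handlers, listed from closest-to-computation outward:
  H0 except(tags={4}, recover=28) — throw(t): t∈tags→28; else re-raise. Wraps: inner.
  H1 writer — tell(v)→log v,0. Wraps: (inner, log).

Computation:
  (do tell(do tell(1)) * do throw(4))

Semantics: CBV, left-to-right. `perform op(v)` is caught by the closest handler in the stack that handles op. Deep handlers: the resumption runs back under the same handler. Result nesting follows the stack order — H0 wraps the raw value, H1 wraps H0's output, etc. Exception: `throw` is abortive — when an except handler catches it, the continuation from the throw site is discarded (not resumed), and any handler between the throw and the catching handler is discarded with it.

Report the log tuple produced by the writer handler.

Step-by-step:
tell(1) @ H1 ⇒ log+=1
tell(0) @ H1 ⇒ log+=0
throw(4) @ H0 caught ⇒ 28
H1 returns (28, (1, 0))
= (28, (1, 0))

Answer: (1, 0)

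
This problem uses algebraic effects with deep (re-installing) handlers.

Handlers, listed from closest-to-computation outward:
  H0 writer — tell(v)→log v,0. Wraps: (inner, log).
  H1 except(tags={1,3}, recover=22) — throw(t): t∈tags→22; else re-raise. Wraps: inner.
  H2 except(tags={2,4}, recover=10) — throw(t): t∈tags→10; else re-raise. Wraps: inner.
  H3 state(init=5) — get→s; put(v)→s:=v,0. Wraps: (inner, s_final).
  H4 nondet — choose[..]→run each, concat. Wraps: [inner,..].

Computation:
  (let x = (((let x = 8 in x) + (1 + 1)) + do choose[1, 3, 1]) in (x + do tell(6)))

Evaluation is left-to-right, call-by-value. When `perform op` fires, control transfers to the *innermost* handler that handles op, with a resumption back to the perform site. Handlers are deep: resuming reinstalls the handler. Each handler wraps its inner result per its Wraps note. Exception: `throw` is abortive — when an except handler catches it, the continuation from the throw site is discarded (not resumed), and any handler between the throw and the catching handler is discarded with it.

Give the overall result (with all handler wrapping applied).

Answer: [((11, (6)), 5), ((13, (6)), 5), ((11, (6)), 5)]

Working:
choose[1, 3, 1] @ H4
  branch[0] choose=1:
    tell(6) @ H0 ⇒ log+=6
    H0 returns (11, (6))
    H1 returns (11, (6))
    H2 returns (11, (6))
    H3 returns ((11, (6)), 5)
    H4 returns [((11, (6)), 5)]
  branch[1] choose=3:
    tell(6) @ H0 ⇒ log+=6
    H0 returns (13, (6))
    H1 returns (13, (6))
    H2 returns (13, (6))
    H3 returns ((13, (6)), 5)
    H4 returns [((13, (6)), 5)]
  branch[2] choose=1:
    tell(6) @ H0 ⇒ log+=6
    H0 returns (11, (6))
    H1 returns (11, (6))
    H2 returns (11, (6))
    H3 returns ((11, (6)), 5)
    H4 returns [((11, (6)), 5)]
= [((11, (6)), 5), ((13, (6)), 5), ((11, (6)), 5)]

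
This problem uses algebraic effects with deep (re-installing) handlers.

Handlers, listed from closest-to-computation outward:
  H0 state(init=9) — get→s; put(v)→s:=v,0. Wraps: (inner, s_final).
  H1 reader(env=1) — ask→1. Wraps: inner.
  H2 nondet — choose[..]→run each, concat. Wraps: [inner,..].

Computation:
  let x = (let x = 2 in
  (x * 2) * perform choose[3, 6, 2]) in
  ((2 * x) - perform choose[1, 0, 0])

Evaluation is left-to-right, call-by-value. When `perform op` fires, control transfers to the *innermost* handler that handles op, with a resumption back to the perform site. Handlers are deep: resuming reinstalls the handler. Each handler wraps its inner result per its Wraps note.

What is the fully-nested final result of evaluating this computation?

Answer: [(23, 9), (24, 9), (24, 9), (47, 9), (48, 9), (48, 9), (15, 9), (16, 9), (16, 9)]

Step-by-step:
choose[3, 6, 2] @ H2
  branch[0] choose=3:
    choose[1, 0, 0] @ H2
      branch[0] choose=1:
        H0 returns (23, 9)
        H1 returns (23, 9)
        H2 returns [(23, 9)]
      branch[1] choose=0:
        H0 returns (24, 9)
        H1 returns (24, 9)
        H2 returns [(24, 9)]
      branch[2] choose=0:
        H0 returns (24, 9)
        H1 returns (24, 9)
        H2 returns [(24, 9)]
  branch[1] choose=6:
    choose[1, 0, 0] @ H2
      branch[0] choose=1:
        H0 returns (47, 9)
        H1 returns (47, 9)
        H2 returns [(47, 9)]
      branch[1] choose=0:
        H0 returns (48, 9)
        H1 returns (48, 9)
        H2 returns [(48, 9)]
      branch[2] choose=0:
        H0 returns (48, 9)
        H1 returns (48, 9)
        H2 returns [(48, 9)]
  branch[2] choose=2:
    choose[1, 0, 0] @ H2
      branch[0] choose=1:
        H0 returns (15, 9)
        H1 returns (15, 9)
        H2 returns [(15, 9)]
      branch[1] choose=0:
        H0 returns (16, 9)
        H1 returns (16, 9)
        H2 returns [(16, 9)]
      branch[2] choose=0:
        H0 returns (16, 9)
        H1 returns (16, 9)
        H2 returns [(16, 9)]
= [(23, 9), (24, 9), (24, 9), (47, 9), (48, 9), (48, 9), (15, 9), (16, 9), (16, 9)]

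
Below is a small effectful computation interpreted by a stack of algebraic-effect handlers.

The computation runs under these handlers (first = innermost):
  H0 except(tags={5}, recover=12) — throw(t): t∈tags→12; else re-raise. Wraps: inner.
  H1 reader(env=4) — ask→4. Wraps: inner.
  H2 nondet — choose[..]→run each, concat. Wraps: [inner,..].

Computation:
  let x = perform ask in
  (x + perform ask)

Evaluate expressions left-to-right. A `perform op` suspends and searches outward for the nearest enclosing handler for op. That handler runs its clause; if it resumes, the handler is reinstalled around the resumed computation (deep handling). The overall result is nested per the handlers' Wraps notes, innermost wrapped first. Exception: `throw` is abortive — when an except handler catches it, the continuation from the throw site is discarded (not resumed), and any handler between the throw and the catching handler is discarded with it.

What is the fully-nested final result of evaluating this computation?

Evaluation trace:
ask @ H1 ⇒ 4
ask @ H1 ⇒ 4
H0 returns 8
H1 returns 8
H2 returns [8]
= [8]

Answer: [8]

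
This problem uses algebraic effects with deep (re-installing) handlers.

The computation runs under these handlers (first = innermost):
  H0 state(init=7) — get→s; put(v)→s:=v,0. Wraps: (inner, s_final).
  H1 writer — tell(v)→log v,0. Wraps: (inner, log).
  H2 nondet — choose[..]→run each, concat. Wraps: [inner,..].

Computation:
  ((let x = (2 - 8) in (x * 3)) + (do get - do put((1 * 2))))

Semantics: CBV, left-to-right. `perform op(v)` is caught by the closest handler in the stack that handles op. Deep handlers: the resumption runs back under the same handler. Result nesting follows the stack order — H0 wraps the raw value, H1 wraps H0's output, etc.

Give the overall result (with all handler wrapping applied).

Evaluation trace:
get @ H0 ⇒ 7
put(2) @ H0 ⇒ s:=2
H0 returns (-11, 2)
H1 returns ((-11, 2), ())
H2 returns [((-11, 2), ())]
= [((-11, 2), ())]

Answer: [((-11, 2), ())]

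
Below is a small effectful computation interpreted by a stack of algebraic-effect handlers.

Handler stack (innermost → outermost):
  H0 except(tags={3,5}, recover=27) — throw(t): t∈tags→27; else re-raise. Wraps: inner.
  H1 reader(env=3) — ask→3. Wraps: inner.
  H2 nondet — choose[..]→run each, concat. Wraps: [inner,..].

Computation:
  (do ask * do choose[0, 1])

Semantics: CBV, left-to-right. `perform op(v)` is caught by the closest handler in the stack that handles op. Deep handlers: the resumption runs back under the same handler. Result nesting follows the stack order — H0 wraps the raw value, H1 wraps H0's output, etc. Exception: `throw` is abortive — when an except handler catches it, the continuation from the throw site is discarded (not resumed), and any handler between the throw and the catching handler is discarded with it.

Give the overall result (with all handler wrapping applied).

Answer: [0, 3]

Evaluation trace:
ask @ H1 ⇒ 3
choose[0, 1] @ H2
  branch[0] choose=0:
    H0 returns 0
    H1 returns 0
    H2 returns [0]
  branch[1] choose=1:
    H0 returns 3
    H1 returns 3
    H2 returns [3]
= [0, 3]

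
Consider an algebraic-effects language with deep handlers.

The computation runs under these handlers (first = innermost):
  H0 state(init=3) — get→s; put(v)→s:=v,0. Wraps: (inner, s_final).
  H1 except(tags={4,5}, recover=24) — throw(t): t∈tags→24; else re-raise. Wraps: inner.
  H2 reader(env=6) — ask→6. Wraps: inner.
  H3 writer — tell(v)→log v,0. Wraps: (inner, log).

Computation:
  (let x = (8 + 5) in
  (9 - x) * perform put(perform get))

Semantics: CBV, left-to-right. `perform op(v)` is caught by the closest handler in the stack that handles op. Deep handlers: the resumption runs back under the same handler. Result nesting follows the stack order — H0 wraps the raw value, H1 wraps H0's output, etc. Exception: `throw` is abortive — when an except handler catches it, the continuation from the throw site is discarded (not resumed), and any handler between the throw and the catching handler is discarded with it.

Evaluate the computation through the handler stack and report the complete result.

Evaluation trace:
get @ H0 ⇒ 3
put(3) @ H0 ⇒ s:=3
H0 returns (0, 3)
H1 returns (0, 3)
H2 returns (0, 3)
H3 returns ((0, 3), ())
= ((0, 3), ())

Answer: ((0, 3), ())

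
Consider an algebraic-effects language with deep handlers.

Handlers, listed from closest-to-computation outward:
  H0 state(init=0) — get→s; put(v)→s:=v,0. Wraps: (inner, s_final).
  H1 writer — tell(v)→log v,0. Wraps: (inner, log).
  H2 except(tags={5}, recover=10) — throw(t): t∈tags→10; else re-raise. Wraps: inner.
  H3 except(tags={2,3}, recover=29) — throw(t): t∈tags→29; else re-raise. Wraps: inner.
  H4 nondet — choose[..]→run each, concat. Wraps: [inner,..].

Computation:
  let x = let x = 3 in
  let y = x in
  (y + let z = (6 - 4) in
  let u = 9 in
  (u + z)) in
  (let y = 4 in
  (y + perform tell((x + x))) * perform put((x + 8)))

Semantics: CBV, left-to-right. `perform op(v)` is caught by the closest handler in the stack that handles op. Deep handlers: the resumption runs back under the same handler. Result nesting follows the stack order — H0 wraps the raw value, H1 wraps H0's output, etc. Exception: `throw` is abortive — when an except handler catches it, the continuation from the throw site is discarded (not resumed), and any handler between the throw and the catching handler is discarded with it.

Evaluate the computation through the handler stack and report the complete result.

Answer: [((0, 22), (28))]

Evaluation trace:
tell(28) @ H1 ⇒ log+=28
put(22) @ H0 ⇒ s:=22
H0 returns (0, 22)
H1 returns ((0, 22), (28))
H2 returns ((0, 22), (28))
H3 returns ((0, 22), (28))
H4 returns [((0, 22), (28))]
= [((0, 22), (28))]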